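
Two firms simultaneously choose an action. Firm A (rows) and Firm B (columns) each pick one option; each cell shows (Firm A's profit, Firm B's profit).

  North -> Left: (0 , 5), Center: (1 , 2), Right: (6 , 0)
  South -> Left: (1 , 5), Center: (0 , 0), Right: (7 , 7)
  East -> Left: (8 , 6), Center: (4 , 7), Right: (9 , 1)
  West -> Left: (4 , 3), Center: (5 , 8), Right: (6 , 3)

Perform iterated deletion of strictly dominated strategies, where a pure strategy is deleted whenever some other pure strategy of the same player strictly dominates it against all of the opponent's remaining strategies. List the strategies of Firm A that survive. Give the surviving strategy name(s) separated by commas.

For Firm A, East strictly dominates North on the remaining columns (Left: 8>0, Center: 4>1, Right: 9>6); eliminate North.
Firm A's strategy South is strictly dominated by East (Left: 8>1, Center: 4>0, Right: 9>7) and is removed.
Column Left is eliminated: Center beats it against every remaining row (East: 7>6, West: 8>3).
Column Right is eliminated: Center beats it against every remaining row (East: 7>1, West: 8>3).
Row East is eliminated: West beats it against every remaining column (Center: 5>4).
Among the remaining strategies, none is strictly dominated by another pure strategy of the same player, so the elimination stops.
Surviving strategies — Firm A: {West}; Firm B: {Center}.

West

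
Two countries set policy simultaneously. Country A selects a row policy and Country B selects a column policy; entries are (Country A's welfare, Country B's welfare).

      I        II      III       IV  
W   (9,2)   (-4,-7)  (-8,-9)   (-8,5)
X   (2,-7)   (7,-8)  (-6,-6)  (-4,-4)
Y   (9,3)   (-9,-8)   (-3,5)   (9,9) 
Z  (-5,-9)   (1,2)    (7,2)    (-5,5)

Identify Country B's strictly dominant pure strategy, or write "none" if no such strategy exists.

IV vs I: W: 5>2, X: -4>-7, Y: 9>3, Z: 5>-9.
IV vs II: W: 5>-7, X: -4>-8, Y: 9>-8, Z: 5>2.
IV vs III: W: 5>-9, X: -4>-6, Y: 9>5, Z: 5>2.
IV strictly beats every other strategy against every opponent action, so it is strictly dominant.

IV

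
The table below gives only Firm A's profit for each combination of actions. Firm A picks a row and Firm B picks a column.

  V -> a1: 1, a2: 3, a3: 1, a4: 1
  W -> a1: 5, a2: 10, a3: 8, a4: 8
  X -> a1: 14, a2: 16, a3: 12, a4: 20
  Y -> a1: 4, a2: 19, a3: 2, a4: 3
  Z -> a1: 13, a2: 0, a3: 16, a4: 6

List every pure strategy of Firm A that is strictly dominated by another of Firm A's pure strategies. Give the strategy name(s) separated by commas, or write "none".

V, W

V is strictly dominated by W (a1: 5>1, a2: 10>3, a3: 8>1, a4: 8>1).
W: dominated, since X does at least as well everywhere (a1: 14>5, a2: 16>10, a3: 12>8, a4: 20>8).
X is not dominated — it holds its own against V at a1 (14>1); W at a1 (14>5); Y at a1 (14>4); Z at a1 (14>13).
Y: no other strategy beats it everywhere (V at a1 (4>1); W at a2 (19>10); X at a2 (19>16); Z at a2 (19>0)).
Z is not dominated — it holds its own against V at a1 (13>1); W at a1 (13>5); X at a3 (16>12); Y at a1 (13>4).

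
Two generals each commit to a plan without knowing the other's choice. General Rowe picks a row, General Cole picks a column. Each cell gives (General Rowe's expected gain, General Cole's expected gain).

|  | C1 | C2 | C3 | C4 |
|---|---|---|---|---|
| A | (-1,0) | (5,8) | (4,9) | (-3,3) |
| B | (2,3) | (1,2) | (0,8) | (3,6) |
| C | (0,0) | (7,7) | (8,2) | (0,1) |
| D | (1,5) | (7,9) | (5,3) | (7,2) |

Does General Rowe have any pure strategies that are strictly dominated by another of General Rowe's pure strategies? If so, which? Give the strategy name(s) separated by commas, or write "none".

A

A: dominated, since C does at least as well everywhere (C1: 0>-1, C2: 7>5, C3: 8>4, C4: 0>-3).
B: no other strategy beats it everywhere (A at C1 (2>-1); C at C1 (2>0); D at C1 (2>1)).
C is not dominated — it holds its own against A at C1 (0>-1); B at C2 (7>1); D at C2 (7=7).
D: no other strategy beats it everywhere (A at C1 (1>-1); B at C2 (7>1); C at C1 (1>0)).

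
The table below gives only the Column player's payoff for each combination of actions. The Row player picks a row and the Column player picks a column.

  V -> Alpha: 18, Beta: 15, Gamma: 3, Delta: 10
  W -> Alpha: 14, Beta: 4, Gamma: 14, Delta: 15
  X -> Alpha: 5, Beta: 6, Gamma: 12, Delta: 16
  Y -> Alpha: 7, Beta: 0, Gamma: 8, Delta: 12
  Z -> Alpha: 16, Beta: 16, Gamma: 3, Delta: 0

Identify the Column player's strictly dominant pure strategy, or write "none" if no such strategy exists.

Alpha fails to dominate Beta at X (5<6).
Beta fails to dominate Alpha at V (15<18).
Gamma fails to dominate Alpha at V (3<18).
Delta fails to dominate Alpha at V (10<18).
No single strategy dominates all the others.

none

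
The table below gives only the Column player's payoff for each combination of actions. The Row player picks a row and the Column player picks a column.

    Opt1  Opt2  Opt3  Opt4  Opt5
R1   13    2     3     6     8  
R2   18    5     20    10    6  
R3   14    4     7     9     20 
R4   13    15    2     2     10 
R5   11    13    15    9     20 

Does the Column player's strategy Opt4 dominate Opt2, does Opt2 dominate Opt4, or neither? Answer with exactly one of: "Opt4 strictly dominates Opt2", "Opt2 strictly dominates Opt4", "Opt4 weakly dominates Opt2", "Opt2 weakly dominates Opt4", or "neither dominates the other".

neither dominates the other

Compare Opt4 to Opt2 across each opponent action: R1: 6>2, R2: 10>5, R3: 9>4, R4: 2<15, R5: 9<13.
Opt4 does better at R1, R2, R3 but worse at R4, R5; neither strategy dominates the other.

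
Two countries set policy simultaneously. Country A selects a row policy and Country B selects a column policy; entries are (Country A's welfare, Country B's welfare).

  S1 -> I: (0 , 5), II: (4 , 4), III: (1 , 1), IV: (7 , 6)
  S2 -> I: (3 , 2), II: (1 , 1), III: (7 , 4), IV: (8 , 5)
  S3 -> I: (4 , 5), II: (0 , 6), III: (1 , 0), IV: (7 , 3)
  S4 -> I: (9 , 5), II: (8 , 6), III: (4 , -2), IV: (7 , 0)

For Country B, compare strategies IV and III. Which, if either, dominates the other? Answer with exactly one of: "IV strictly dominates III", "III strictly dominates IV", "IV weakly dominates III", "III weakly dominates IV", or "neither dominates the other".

Compare IV to III across every action of Country A: S1: 6>1, S2: 5>4, S3: 3>0, S4: 0>-2.
Every comparison favours IV, so IV strictly dominates III.

IV strictly dominates III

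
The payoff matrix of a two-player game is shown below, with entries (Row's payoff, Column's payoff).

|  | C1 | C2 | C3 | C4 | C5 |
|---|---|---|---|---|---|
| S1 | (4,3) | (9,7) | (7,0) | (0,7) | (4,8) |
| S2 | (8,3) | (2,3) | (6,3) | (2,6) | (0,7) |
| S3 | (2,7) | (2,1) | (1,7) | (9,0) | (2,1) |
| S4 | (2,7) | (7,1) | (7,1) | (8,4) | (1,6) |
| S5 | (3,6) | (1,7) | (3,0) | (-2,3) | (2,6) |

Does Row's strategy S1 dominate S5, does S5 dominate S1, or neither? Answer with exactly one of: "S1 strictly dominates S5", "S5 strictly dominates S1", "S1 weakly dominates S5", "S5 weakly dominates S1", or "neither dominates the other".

S1 strictly dominates S5

Compare S1 to S5 across every action of Column: C1: 4>3, C2: 9>1, C3: 7>3, C4: 0>-2, C5: 4>2.
Every comparison favours S1, so S1 strictly dominates S5.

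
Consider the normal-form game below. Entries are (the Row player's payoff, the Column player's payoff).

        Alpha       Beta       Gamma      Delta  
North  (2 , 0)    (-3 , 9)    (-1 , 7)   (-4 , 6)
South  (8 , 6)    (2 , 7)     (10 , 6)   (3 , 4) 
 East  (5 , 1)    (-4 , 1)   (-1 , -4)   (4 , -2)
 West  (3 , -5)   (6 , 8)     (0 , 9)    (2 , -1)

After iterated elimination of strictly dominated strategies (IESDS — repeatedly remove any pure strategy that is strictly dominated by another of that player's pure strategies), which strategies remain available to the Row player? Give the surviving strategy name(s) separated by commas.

South, West

Row North is eliminated: South beats it against every remaining column (Alpha: 8>2, Beta: 2>-3, Gamma: 10>-1, Delta: 3>-4).
The Column player's strategy Delta is strictly dominated by Beta (South: 7>4, East: 1>-2, West: 8>-1) and is removed.
Row East is eliminated: South beats it against every remaining column (Alpha: 8>5, Beta: 2>-4, Gamma: 10>-1).
Column Alpha is eliminated: Beta beats it against every remaining row (South: 7>6, West: 8>-5).
Among the remaining strategies, none is strictly dominated by another pure strategy of the same player, so the elimination stops.
Surviving strategies — the Row player: {South, West}; the Column player: {Beta, Gamma}.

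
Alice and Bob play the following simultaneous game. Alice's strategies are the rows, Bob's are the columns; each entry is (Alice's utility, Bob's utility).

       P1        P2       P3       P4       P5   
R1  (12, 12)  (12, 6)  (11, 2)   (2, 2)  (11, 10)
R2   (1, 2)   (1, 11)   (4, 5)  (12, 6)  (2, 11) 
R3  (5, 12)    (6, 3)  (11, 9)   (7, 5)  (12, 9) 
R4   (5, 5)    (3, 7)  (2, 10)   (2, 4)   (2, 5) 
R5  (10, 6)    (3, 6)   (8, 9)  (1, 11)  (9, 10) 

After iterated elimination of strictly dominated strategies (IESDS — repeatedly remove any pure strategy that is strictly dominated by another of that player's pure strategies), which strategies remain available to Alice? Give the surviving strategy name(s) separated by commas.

R1

For Alice, R1 strictly dominates R5 on the remaining columns (P1: 12>10, P2: 12>3, P3: 11>8, P4: 2>1, P5: 11>9); eliminate R5.
For Bob, P5 strictly dominates P4 on the remaining rows (R1: 10>2, R2: 11>6, R3: 9>5, R4: 5>4); eliminate P4.
Alice's strategy R2 is strictly dominated by R1 (P1: 12>1, P2: 12>1, P3: 11>4, P5: 11>2) and is removed.
Alice's strategy R4 is strictly dominated by R1 (P1: 12>5, P2: 12>3, P3: 11>2, P5: 11>2) and is removed.
For Bob, P1 strictly dominates P2 on the remaining rows (R1: 12>6, R3: 12>3); eliminate P2.
Bob's strategy P3 is strictly dominated by P1 (R1: 12>2, R3: 12>9) and is removed.
Bob's strategy P5 is strictly dominated by P1 (R1: 12>10, R3: 12>9) and is removed.
Row R3 is eliminated: R1 beats it against every remaining column (P1: 12>5).
Among the remaining strategies, none is strictly dominated by another pure strategy of the same player, so the elimination stops.
Surviving strategies — Alice: {R1}; Bob: {P1}.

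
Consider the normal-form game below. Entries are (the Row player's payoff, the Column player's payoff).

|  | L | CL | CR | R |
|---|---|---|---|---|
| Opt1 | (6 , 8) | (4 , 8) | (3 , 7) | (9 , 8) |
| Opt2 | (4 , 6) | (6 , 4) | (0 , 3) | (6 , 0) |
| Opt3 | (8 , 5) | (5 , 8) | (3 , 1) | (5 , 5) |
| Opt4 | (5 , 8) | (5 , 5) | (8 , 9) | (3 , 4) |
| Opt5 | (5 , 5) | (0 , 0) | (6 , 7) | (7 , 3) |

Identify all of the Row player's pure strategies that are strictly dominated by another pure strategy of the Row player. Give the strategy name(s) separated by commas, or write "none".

Opt1 is not dominated — it holds its own against Opt2 at L (6>4); Opt3 at CR (3=3); Opt4 at L (6>5); Opt5 at L (6>5).
Opt2 is not dominated — it holds its own against Opt1 at CL (6>4); Opt3 at CL (6>5); Opt4 at CL (6>5); Opt5 at CL (6>0).
Opt3 is not dominated — it holds its own against Opt1 at L (8>6); Opt2 at L (8>4); Opt4 at L (8>5); Opt5 at L (8>5).
Nothing dominates Opt4: Opt1 at CL (5>4); Opt2 at L (5>4); Opt3 at CL (5=5); Opt5 at L (5=5).
Nothing dominates Opt5: Opt1 at CR (6>3); Opt2 at L (5>4); Opt3 at CR (6>3); Opt4 at L (5=5).

none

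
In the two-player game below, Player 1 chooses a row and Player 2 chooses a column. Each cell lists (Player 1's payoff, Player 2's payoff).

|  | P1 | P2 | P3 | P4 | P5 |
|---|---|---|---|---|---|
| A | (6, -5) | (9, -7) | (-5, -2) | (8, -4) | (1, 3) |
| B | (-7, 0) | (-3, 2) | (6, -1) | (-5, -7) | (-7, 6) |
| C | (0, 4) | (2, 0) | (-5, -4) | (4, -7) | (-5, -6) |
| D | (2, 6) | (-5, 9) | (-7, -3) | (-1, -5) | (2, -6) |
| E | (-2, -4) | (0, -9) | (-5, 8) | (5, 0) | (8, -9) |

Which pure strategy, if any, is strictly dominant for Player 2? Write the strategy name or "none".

none

P1 fails to dominate P2 at B (0<2).
P2 fails to dominate P1 at A (-7<-5).
P3 fails to dominate P1 at B (-1<0).
P4 fails to dominate P1 at B (-7<0).
P5 fails to dominate P1 at C (-6<4).
No single strategy dominates all the others.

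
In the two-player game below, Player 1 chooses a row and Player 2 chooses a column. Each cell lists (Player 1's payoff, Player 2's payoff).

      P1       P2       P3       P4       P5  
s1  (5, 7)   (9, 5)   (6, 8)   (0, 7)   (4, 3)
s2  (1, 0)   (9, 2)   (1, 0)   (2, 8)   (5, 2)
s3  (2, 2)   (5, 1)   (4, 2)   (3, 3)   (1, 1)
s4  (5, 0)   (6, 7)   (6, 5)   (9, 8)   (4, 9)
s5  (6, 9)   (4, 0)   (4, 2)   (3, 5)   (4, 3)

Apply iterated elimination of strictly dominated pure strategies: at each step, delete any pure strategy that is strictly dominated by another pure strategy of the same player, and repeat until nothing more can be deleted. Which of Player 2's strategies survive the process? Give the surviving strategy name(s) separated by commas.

P1, P3, P4, P5

For Player 1, s4 strictly dominates s3 on the remaining columns (P1: 5>2, P2: 6>5, P3: 6>4, P4: 9>3, P5: 4>1); eliminate s3.
Column P2 is eliminated: P4 beats it against every remaining row (s1: 7>5, s2: 8>2, s4: 8>7, s5: 5>0).
Among the remaining strategies, none is strictly dominated by another pure strategy of the same player, so the elimination stops.
Surviving strategies — Player 1: {s1, s2, s4, s5}; Player 2: {P1, P3, P4, P5}.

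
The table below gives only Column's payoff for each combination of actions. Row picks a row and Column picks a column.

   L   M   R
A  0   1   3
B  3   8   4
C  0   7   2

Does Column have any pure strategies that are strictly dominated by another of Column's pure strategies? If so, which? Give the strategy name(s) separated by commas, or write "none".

L: dominated, since M does at least as well everywhere (A: 1>0, B: 8>3, C: 7>0).
M: no other strategy beats it everywhere (L at A (1>0); R at B (8>4)).
R is not dominated — it holds its own against L at A (3>0); M at A (3>1).

L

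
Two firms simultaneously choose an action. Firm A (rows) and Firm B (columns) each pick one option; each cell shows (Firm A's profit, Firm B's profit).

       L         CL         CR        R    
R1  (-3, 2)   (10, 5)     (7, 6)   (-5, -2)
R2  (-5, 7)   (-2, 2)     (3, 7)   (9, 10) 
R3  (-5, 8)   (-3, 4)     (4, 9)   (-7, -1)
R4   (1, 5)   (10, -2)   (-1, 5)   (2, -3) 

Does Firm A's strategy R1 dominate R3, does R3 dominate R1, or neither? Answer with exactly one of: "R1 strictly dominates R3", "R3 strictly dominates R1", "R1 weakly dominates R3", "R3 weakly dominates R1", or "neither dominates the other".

R1 strictly dominates R3

R1's payoffs vs R3's, by Firm B's action — L: -3>-5, CL: 10>-3, CR: 7>4, R: -5>-7.
Every comparison favours R1, so R1 strictly dominates R3.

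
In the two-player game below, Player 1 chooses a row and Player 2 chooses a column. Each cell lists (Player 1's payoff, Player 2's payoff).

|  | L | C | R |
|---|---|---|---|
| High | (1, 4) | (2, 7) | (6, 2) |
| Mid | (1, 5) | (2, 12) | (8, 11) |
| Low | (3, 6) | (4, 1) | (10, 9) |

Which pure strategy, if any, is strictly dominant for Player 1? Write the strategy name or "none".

Low

Low vs High: L: 3>1, C: 4>2, R: 10>6.
Low vs Mid: L: 3>1, C: 4>2, R: 10>8.
Low strictly beats every other strategy against every opponent action, so it is strictly dominant.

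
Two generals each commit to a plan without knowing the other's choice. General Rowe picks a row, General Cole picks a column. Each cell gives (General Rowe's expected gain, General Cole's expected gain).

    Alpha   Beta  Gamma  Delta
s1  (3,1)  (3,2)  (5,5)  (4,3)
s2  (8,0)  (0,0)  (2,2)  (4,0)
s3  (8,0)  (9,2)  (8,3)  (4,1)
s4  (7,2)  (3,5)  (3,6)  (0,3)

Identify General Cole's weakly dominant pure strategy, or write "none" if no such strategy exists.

Gamma vs Alpha: s1: 5>1, s2: 2>0, s3: 3>0, s4: 6>2.
Gamma vs Beta: s1: 5>2, s2: 2>0, s3: 3>2, s4: 6>5.
Gamma vs Delta: s1: 5>3, s2: 2>0, s3: 3>1, s4: 6>3.
Gamma is at least as good as every other strategy against every opponent action, so it is weakly dominant.

Gamma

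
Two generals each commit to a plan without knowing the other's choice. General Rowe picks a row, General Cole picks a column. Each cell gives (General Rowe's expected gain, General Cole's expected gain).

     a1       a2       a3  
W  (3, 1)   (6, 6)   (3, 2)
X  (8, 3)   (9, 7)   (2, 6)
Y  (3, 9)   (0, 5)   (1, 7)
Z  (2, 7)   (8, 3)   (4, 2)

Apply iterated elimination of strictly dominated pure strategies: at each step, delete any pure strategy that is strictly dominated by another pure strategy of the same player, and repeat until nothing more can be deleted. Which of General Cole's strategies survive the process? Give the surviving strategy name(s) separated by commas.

a2

For General Rowe, X strictly dominates Y on the remaining columns (a1: 8>3, a2: 9>0, a3: 2>1); eliminate Y.
Column a3 is eliminated: a2 beats it against every remaining row (W: 6>2, X: 7>6, Z: 3>2).
Row W is eliminated: X beats it against every remaining column (a1: 8>3, a2: 9>6).
For General Rowe, X strictly dominates Z on the remaining columns (a1: 8>2, a2: 9>8); eliminate Z.
Column a1 is eliminated: a2 beats it against every remaining row (X: 7>3).
Among the remaining strategies, none is strictly dominated by another pure strategy of the same player, so the elimination stops.
Surviving strategies — General Rowe: {X}; General Cole: {a2}.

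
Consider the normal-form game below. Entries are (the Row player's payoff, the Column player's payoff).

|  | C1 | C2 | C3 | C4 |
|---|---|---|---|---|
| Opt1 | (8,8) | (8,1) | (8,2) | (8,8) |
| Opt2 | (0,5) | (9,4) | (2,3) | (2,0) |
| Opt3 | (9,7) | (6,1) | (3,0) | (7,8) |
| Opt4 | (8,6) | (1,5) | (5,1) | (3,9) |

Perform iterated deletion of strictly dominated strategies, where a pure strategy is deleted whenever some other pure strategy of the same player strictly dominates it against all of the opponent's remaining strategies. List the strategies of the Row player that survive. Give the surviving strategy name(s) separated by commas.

The Column player's strategy C2 is strictly dominated by C1 (Opt1: 8>1, Opt2: 5>4, Opt3: 7>1, Opt4: 6>5) and is removed.
The Row player's strategy Opt2 is strictly dominated by Opt1 (C1: 8>0, C3: 8>2, C4: 8>2) and is removed.
For the Column player, C1 strictly dominates C3 on the remaining rows (Opt1: 8>2, Opt3: 7>0, Opt4: 6>1); eliminate C3.
Row Opt4 is eliminated: Opt3 beats it against every remaining column (C1: 9>8, C4: 7>3).
Among the remaining strategies, none is strictly dominated by another pure strategy of the same player, so the elimination stops.
Surviving strategies — the Row player: {Opt1, Opt3}; the Column player: {C1, C4}.

Opt1, Opt3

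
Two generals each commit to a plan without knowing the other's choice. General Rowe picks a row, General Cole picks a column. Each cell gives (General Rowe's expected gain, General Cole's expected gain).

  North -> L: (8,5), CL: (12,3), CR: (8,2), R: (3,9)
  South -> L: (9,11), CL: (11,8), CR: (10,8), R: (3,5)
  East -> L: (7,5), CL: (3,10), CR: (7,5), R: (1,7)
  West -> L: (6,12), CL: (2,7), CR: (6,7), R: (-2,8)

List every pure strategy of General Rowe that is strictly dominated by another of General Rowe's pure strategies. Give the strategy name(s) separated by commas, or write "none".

North is not dominated — it holds its own against South at CL (12>11); East at L (8>7); West at L (8>6).
South is not dominated — it holds its own against North at L (9>8); East at L (9>7); West at L (9>6).
East: dominated, since North does at least as well everywhere (L: 8>7, CL: 12>3, CR: 8>7, R: 3>1).
West: dominated, since North does at least as well everywhere (L: 8>6, CL: 12>2, CR: 8>6, R: 3>-2).

East, West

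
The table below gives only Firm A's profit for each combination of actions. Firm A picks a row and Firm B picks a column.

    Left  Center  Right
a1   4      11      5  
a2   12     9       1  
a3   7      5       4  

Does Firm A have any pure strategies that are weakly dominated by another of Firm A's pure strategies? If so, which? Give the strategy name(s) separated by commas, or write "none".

a1: no other strategy beats it everywhere (a2 at Center (11>9); a3 at Center (11>5)).
a2: no other strategy beats it everywhere (a1 at Left (12>4); a3 at Left (12>7)).
a3 is not dominated — it holds its own against a1 at Left (7>4); a2 at Right (4>1).

none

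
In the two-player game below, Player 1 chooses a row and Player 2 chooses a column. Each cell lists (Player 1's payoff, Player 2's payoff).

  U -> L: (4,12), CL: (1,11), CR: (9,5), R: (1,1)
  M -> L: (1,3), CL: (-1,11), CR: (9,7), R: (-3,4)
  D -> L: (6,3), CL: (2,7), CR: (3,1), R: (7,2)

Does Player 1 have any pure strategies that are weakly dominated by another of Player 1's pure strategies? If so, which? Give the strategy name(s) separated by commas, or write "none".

M

U is not dominated — it holds its own against M at L (4>1); D at CR (9>3).
M is weakly dominated by U (L: 4>1, CL: 1>-1, CR: 9=9, R: 1>-3).
Nothing dominates D: U at L (6>4); M at L (6>1).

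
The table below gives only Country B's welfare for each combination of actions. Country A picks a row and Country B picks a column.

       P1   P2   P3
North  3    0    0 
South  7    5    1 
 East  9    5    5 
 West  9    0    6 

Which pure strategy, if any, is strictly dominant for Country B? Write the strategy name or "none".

P1

P1 vs P2: North: 3>0, South: 7>5, East: 9>5, West: 9>0.
P1 vs P3: North: 3>0, South: 7>1, East: 9>5, West: 9>6.
P1 strictly beats every other strategy against every opponent action, so it is strictly dominant.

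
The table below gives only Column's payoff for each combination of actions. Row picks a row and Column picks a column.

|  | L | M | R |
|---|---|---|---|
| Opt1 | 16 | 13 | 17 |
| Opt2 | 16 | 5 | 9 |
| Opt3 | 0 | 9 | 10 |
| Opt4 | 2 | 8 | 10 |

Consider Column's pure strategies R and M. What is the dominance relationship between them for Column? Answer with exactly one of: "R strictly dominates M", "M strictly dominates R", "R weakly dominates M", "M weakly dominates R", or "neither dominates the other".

R strictly dominates M

Compare R to M across each choice by Row: Opt1: 17>13, Opt2: 9>5, Opt3: 10>9, Opt4: 10>8.
R gives a strictly higher payoff against each choice by Row, so R strictly dominates M.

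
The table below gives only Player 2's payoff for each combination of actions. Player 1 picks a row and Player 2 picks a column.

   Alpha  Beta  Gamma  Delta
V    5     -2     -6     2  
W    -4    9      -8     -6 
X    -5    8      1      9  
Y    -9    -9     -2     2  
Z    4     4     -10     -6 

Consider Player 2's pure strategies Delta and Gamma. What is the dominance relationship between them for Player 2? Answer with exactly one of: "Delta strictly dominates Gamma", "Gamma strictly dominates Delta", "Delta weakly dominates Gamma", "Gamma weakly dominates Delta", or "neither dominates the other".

Compare Delta to Gamma across every action of Player 1: V: 2>-6, W: -6>-8, X: 9>1, Y: 2>-2, Z: -6>-10.
Delta gives a strictly higher payoff against every action of Player 1, so Delta strictly dominates Gamma.

Delta strictly dominates Gamma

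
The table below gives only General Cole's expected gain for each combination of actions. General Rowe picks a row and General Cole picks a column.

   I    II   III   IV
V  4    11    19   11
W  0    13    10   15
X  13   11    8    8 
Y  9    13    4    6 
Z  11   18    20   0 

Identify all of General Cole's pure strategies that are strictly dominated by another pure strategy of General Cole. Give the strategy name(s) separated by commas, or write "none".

none

I: no other strategy beats it everywhere (II at X (13>11); III at X (13>8); IV at X (13>8)).
II is not dominated — it holds its own against I at V (11>4); III at W (13>10); IV at V (11=11).
Nothing dominates III: I at V (19>4); II at V (19>11); IV at V (19>11).
Nothing dominates IV: I at V (11>4); II at V (11=11); III at W (15>10).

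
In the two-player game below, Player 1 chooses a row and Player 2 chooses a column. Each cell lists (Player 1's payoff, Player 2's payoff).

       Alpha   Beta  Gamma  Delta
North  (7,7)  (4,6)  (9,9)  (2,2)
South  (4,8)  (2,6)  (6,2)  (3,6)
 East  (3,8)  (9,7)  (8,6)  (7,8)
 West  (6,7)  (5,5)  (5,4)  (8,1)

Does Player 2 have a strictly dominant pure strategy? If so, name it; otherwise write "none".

Alpha fails to dominate Gamma at North (7<9).
Beta fails to dominate Alpha at North (6<7).
Gamma fails to dominate Alpha at South (2<8).
Delta fails to dominate Alpha at North (2<7).
No single strategy dominates all the others.

none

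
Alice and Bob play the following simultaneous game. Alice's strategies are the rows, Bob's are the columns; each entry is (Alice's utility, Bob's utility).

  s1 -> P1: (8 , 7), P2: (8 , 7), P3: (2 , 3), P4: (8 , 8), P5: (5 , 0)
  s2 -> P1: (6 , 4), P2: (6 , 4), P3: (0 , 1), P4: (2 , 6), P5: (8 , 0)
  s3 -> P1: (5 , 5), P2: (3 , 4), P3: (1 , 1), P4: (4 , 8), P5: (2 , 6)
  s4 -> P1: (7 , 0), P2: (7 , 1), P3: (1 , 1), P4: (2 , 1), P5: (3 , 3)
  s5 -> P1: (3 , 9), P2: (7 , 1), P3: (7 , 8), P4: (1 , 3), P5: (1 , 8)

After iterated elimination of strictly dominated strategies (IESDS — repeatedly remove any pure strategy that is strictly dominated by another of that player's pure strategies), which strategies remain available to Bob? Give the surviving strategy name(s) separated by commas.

Row s3 is eliminated: s1 beats it against every remaining column (P1: 8>5, P2: 8>3, P3: 2>1, P4: 8>4, P5: 5>2).
Alice's strategy s4 is strictly dominated by s1 (P1: 8>7, P2: 8>7, P3: 2>1, P4: 8>2, P5: 5>3) and is removed.
Bob's strategy P2 is strictly dominated by P4 (s1: 8>7, s2: 6>4, s5: 3>1) and is removed.
Column P3 is eliminated: P1 beats it against every remaining row (s1: 7>3, s2: 4>1, s5: 9>8).
Alice's strategy s5 is strictly dominated by s1 (P1: 8>3, P4: 8>1, P5: 5>1) and is removed.
For Bob, P4 strictly dominates P1 on the remaining rows (s1: 8>7, s2: 6>4); eliminate P1.
Column P5 is eliminated: P4 beats it against every remaining row (s1: 8>0, s2: 6>0).
For Alice, s1 strictly dominates s2 on the remaining columns (P4: 8>2); eliminate s2.
Among the remaining strategies, none is strictly dominated by another pure strategy of the same player, so the elimination stops.
Surviving strategies — Alice: {s1}; Bob: {P4}.

P4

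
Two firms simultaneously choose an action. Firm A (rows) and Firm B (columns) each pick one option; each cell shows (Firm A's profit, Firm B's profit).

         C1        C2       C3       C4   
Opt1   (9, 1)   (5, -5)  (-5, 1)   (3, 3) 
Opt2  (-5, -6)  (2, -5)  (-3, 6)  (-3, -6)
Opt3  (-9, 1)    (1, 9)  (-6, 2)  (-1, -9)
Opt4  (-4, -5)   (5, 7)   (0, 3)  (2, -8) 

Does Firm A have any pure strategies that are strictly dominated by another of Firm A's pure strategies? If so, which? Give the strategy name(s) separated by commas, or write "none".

Nothing dominates Opt1: Opt2 at C1 (9>-5); Opt3 at C1 (9>-9); Opt4 at C1 (9>-4).
Opt4 strictly dominates Opt2 — C1: -4>-5, C2: 5>2, C3: 0>-3, C4: 2>-3.
Opt3 is strictly dominated by Opt1 (C1: 9>-9, C2: 5>1, C3: -5>-6, C4: 3>-1).
Opt4 is not dominated — it holds its own against Opt1 at C2 (5=5); Opt2 at C1 (-4>-5); Opt3 at C1 (-4>-9).

Opt2, Opt3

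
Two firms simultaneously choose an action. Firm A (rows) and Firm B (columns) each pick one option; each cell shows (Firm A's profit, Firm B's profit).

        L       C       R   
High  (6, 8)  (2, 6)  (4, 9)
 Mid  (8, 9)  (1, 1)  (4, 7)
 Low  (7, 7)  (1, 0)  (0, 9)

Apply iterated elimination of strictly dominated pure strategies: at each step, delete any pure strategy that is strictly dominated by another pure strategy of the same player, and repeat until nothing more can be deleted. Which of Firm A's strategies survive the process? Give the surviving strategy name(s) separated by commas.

High, Mid

For Firm B, L strictly dominates C on the remaining rows (High: 8>6, Mid: 9>1, Low: 7>0); eliminate C.
Row Low is eliminated: Mid beats it against every remaining column (L: 8>7, R: 4>0).
Among the remaining strategies, none is strictly dominated by another pure strategy of the same player, so the elimination stops.
Surviving strategies — Firm A: {High, Mid}; Firm B: {L, R}.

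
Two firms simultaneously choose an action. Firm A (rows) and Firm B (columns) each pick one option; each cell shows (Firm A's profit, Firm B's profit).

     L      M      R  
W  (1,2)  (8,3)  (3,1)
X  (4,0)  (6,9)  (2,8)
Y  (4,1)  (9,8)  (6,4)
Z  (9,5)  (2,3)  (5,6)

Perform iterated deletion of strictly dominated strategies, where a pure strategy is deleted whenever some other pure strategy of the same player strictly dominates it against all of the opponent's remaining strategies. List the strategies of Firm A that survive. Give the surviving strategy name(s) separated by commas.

Y

Firm A's strategy W is strictly dominated by Y (L: 4>1, M: 9>8, R: 6>3) and is removed.
For Firm B, R strictly dominates L on the remaining rows (X: 8>0, Y: 4>1, Z: 6>5); eliminate L.
Row X is eliminated: Y beats it against every remaining column (M: 9>6, R: 6>2).
Firm A's strategy Z is strictly dominated by Y (M: 9>2, R: 6>5) and is removed.
Firm B's strategy R is strictly dominated by M (Y: 8>4) and is removed.
Among the remaining strategies, none is strictly dominated by another pure strategy of the same player, so the elimination stops.
Surviving strategies — Firm A: {Y}; Firm B: {M}.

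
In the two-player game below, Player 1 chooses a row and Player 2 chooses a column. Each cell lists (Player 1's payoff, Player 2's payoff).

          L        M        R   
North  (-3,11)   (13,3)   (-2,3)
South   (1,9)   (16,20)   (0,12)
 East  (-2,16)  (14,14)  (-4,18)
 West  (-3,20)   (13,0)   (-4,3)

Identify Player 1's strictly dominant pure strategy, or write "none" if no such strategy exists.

South vs North: L: 1>-3, M: 16>13, R: 0>-2.
South vs East: L: 1>-2, M: 16>14, R: 0>-4.
South vs West: L: 1>-3, M: 16>13, R: 0>-4.
South strictly beats every other strategy against every opponent action, so it is strictly dominant.

South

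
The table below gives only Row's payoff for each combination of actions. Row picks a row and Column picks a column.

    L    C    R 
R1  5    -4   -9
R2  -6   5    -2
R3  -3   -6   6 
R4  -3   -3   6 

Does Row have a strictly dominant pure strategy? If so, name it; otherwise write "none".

R1 fails to dominate R2 at C (-4<5).
R2 fails to dominate R1 at L (-6<5).
R3 fails to dominate R1 at L (-3<5).
R4 fails to dominate R1 at L (-3<5).
No single strategy dominates all the others.

none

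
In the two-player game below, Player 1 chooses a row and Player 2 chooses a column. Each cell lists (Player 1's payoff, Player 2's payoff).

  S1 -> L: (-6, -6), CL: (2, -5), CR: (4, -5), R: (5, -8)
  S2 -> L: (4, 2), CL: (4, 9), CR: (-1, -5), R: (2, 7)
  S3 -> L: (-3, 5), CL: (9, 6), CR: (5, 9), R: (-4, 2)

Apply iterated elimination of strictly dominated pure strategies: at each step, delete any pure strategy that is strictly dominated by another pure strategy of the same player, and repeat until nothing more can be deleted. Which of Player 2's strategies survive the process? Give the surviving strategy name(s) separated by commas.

For Player 2, CL strictly dominates L on the remaining rows (S1: -5>-6, S2: 9>2, S3: 6>5); eliminate L.
For Player 2, CL strictly dominates R on the remaining rows (S1: -5>-8, S2: 9>7, S3: 6>2); eliminate R.
For Player 1, S3 strictly dominates S1 on the remaining columns (CL: 9>2, CR: 5>4); eliminate S1.
For Player 1, S3 strictly dominates S2 on the remaining columns (CL: 9>4, CR: 5>-1); eliminate S2.
Player 2's strategy CL is strictly dominated by CR (S3: 9>6) and is removed.
Among the remaining strategies, none is strictly dominated by another pure strategy of the same player, so the elimination stops.
Surviving strategies — Player 1: {S3}; Player 2: {CR}.

CR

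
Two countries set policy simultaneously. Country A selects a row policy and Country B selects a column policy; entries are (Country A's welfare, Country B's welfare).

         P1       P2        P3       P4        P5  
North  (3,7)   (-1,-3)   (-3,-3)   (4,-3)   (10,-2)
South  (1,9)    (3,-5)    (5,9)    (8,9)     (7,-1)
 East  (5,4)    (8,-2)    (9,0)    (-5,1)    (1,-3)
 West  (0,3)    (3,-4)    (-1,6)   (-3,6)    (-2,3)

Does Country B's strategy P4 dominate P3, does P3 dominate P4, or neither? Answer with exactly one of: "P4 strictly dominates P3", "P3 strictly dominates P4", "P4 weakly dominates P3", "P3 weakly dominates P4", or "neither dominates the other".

P4's payoffs vs P3's, by Country A's action — North: -3=-3, South: 9=9, East: 1>0, West: 6=6.
P4 is at least as good everywhere and strictly better somewhere (tied only at North, South, West), so P4 weakly but not strictly dominates P3.

P4 weakly dominates P3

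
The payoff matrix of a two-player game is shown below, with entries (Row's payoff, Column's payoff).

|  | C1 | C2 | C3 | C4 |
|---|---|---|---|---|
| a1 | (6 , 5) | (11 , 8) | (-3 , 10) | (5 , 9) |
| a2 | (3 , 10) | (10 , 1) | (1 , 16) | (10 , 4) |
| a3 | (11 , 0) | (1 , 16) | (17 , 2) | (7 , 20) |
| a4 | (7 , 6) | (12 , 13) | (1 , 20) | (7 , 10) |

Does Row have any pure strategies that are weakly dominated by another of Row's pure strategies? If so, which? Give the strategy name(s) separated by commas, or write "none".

a1

a4 weakly dominates a1 — C1: 7>6, C2: 12>11, C3: 1>-3, C4: 7>5.
a2: no other strategy beats it everywhere (a1 at C3 (1>-3); a3 at C2 (10>1); a4 at C4 (10>7)).
Nothing dominates a3: a1 at C1 (11>6); a2 at C1 (11>3); a4 at C1 (11>7).
a4: no other strategy beats it everywhere (a1 at C1 (7>6); a2 at C1 (7>3); a3 at C2 (12>1)).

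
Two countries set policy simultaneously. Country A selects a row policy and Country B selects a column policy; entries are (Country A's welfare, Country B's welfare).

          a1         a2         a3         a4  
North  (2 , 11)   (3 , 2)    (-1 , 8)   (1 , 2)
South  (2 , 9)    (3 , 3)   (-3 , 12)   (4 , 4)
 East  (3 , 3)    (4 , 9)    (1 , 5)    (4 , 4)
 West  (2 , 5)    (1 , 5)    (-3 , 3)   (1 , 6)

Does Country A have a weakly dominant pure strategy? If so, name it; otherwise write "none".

East

East vs North: a1: 3>2, a2: 4>3, a3: 1>-1, a4: 4>1.
East vs South: a1: 3>2, a2: 4>3, a3: 1>-3, a4: 4=4.
East vs West: a1: 3>2, a2: 4>1, a3: 1>-3, a4: 4>1.
East is at least as good as every other strategy against every opponent action, so it is weakly dominant.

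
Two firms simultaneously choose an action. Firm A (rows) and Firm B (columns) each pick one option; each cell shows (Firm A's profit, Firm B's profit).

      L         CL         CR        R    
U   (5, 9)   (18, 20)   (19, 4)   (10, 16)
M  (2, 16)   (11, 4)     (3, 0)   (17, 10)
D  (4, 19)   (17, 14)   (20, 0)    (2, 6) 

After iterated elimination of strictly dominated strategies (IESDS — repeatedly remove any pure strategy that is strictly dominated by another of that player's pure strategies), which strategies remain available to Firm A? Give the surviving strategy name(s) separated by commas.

Column CR is eliminated: L beats it against every remaining row (U: 9>4, M: 16>0, D: 19>0).
Firm A's strategy D is strictly dominated by U (L: 5>4, CL: 18>17, R: 10>2) and is removed.
Among the remaining strategies, none is strictly dominated by another pure strategy of the same player, so the elimination stops.
Surviving strategies — Firm A: {U, M}; Firm B: {L, CL, R}.

U, M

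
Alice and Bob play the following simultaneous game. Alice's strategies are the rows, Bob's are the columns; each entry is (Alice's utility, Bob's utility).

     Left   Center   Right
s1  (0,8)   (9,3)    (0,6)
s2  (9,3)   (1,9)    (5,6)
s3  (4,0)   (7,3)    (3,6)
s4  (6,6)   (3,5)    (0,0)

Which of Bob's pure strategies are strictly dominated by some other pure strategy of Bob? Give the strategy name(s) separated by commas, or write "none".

Left: no other strategy beats it everywhere (Center at s1 (8>3); Right at s1 (8>6)).
Center is not dominated — it holds its own against Left at s2 (9>3); Right at s2 (9>6).
Nothing dominates Right: Left at s2 (6>3); Center at s1 (6>3).

none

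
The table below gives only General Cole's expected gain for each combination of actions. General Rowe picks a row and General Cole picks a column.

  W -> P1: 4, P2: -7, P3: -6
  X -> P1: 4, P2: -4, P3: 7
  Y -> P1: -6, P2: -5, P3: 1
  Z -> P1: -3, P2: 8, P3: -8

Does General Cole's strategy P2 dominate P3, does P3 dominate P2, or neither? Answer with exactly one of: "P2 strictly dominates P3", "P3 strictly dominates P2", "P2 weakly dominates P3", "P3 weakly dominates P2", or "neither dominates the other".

Compare P2 to P3 across every action of General Rowe: W: -7<-6, X: -4<7, Y: -5<1, Z: 8>-8.
P2 does better at Z but worse at W, X, Y; neither strategy dominates the other.

neither dominates the other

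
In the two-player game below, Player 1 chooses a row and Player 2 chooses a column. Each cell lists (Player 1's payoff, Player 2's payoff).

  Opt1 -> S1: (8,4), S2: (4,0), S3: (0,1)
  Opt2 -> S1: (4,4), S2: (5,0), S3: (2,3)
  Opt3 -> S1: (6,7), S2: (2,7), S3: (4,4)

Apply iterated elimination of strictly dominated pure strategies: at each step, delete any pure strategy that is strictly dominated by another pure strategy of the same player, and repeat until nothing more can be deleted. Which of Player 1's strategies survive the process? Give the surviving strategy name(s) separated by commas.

Column S3 is eliminated: S1 beats it against every remaining row (Opt1: 4>1, Opt2: 4>3, Opt3: 7>4).
Player 1's strategy Opt3 is strictly dominated by Opt1 (S1: 8>6, S2: 4>2) and is removed.
Player 2's strategy S2 is strictly dominated by S1 (Opt1: 4>0, Opt2: 4>0) and is removed.
Row Opt2 is eliminated: Opt1 beats it against every remaining column (S1: 8>4).
Among the remaining strategies, none is strictly dominated by another pure strategy of the same player, so the elimination stops.
Surviving strategies — Player 1: {Opt1}; Player 2: {S1}.

Opt1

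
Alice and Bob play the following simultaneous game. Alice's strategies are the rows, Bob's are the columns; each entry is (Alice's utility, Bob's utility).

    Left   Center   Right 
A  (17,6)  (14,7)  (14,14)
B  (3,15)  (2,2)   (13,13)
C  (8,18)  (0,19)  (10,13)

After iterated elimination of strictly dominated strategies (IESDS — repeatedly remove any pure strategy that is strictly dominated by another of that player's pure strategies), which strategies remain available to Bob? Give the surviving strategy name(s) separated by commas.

Right

For Alice, A strictly dominates B on the remaining columns (Left: 17>3, Center: 14>2, Right: 14>13); eliminate B.
For Alice, A strictly dominates C on the remaining columns (Left: 17>8, Center: 14>0, Right: 14>10); eliminate C.
Column Left is eliminated: Center beats it against every remaining row (A: 7>6).
For Bob, Right strictly dominates Center on the remaining rows (A: 14>7); eliminate Center.
Among the remaining strategies, none is strictly dominated by another pure strategy of the same player, so the elimination stops.
Surviving strategies — Alice: {A}; Bob: {Right}.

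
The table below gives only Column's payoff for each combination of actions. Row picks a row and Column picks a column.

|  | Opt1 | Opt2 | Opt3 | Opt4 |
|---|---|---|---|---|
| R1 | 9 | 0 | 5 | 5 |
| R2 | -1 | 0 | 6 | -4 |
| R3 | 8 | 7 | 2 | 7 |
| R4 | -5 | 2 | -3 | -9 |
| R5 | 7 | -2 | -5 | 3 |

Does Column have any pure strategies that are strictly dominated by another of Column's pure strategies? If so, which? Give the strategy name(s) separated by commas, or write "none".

Opt4

Opt1: no other strategy beats it everywhere (Opt2 at R1 (9>0); Opt3 at R1 (9>5); Opt4 at R1 (9>5)).
Opt2: no other strategy beats it everywhere (Opt1 at R2 (0>-1); Opt3 at R3 (7>2); Opt4 at R2 (0>-4)).
Nothing dominates Opt3: Opt1 at R2 (6>-1); Opt2 at R1 (5>0); Opt4 at R1 (5=5).
Opt4 is strictly dominated by Opt1 (R1: 9>5, R2: -1>-4, R3: 8>7, R4: -5>-9, R5: 7>3).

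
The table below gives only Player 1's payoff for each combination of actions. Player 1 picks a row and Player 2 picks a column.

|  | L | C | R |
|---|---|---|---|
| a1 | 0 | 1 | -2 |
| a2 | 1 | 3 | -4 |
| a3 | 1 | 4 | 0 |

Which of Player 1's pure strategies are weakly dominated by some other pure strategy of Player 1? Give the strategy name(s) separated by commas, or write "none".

a1, a2

a1 is weakly dominated by a3 (L: 1>0, C: 4>1, R: 0>-2).
a2 is weakly dominated by a3 (L: 1=1, C: 4>3, R: 0>-4).
Nothing dominates a3: a1 at L (1>0); a2 at C (4>3).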